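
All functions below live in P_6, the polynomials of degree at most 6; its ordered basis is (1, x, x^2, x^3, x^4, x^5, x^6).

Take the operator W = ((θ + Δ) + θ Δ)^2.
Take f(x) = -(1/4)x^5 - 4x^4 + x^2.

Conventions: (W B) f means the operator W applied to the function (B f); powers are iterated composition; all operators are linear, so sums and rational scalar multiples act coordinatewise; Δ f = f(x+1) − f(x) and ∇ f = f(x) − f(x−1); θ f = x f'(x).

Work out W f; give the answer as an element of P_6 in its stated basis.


g(x) = -(25/4)x^5 - (481/4)x^4 - 628x^3 - 1259x^2 - 975x - 411/2

θ f = -(5/4)x^5 - 16x^4 + 2x^2
Δ f = -(5/4)x^4 - (37/2)x^3 - (53/2)x^2 - (61/4)x - 13/4
(θ + Δ) f = -(5/4)x^5 - (69/4)x^4 - (37/2)x^3 - (49/2)x^2 - (61/4)x - 13/4
Δ f = -(5/4)x^4 - (37/2)x^3 - (53/2)x^2 - (61/4)x - 13/4
θ Δ f = -5x^4 - (111/2)x^3 - 53x^2 - (61/4)x
((θ + Δ) + θ Δ) f = -(5/4)x^5 - (89/4)x^4 - 74x^3 - (155/2)x^2 - (61/2)x - 13/4
θ ((θ + Δ) + θ Δ) f = -(25/4)x^5 - 89x^4 - 222x^3 - 155x^2 - (61/2)x
Δ ((θ + Δ) + θ Δ) f = -(25/4)x^4 - (203/2)x^3 - 368x^2 - (1889/4)x - 411/2
(θ + Δ) ((θ + Δ) + θ Δ) f = -(25/4)x^5 - (381/4)x^4 - (647/2)x^3 - 523x^2 - (2011/4)x - 411/2
Δ ((θ + Δ) + θ Δ) f = -(25/4)x^4 - (203/2)x^3 - 368x^2 - (1889/4)x - 411/2
θ Δ ((θ + Δ) + θ Δ) f = -25x^4 - (609/2)x^3 - 736x^2 - (1889/4)x
((θ + Δ) + θ Δ) ((θ + Δ) + θ Δ) f = -(25/4)x^5 - (481/4)x^4 - 628x^3 - 1259x^2 - 975x - 411/2


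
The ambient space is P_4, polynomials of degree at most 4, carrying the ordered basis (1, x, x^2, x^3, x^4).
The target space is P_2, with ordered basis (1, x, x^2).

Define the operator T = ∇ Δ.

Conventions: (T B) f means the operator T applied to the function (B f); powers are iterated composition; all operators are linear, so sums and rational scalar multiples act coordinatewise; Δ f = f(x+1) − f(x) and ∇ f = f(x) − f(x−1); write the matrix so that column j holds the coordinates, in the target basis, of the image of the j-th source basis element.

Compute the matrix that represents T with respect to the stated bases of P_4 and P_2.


the matrix is [[0, 0, 2, 0, 2]; [0, 0, 0, 6, 0]; [0, 0, 0, 0, 12]] (rows listed top to bottom)

image of 1: 0
image of x: 0
image of x^2: 2
image of x^3: 6x
image of x^4: 12x^2 + 2
each image's coordinates form column j of the matrix


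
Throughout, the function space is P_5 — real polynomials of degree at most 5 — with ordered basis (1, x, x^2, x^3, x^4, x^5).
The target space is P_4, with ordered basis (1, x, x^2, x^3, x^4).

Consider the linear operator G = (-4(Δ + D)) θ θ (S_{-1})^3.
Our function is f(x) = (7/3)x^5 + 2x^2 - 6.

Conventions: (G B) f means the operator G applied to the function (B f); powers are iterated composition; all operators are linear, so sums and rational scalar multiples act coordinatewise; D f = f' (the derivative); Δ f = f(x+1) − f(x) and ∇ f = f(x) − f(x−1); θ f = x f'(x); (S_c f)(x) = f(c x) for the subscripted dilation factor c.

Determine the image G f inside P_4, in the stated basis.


the image equals g(x) = (7000/3)x^4 + (7000/3)x^3 + (7000/3)x^2 + (3116/3)x + 604/3

S_{-1} f = -(7/3)x^5 + 2x^2 - 6
S_{-1} S_{-1} f = (7/3)x^5 + 2x^2 - 6
S_{-1} S_{-1} S_{-1} f = -(7/3)x^5 + 2x^2 - 6
θ (S_{-1})^3 f = -(35/3)x^5 + 4x^2
θ θ (S_{-1})^3 f = -(175/3)x^5 + 8x^2
Δ (θ θ) (S_{-1})^3 f = -(875/3)x^4 - (1750/3)x^3 - (1750/3)x^2 - (827/3)x - 151/3
D (θ θ) (S_{-1})^3 f = -(875/3)x^4 + 16x
(Δ + D) (θ θ) (S_{-1})^3 f = -(1750/3)x^4 - (1750/3)x^3 - (1750/3)x^2 - (779/3)x - 151/3
(-4(Δ + D)) (θ θ) (S_{-1})^3 f = (7000/3)x^4 + (7000/3)x^3 + (7000/3)x^2 + (3116/3)x + 604/3


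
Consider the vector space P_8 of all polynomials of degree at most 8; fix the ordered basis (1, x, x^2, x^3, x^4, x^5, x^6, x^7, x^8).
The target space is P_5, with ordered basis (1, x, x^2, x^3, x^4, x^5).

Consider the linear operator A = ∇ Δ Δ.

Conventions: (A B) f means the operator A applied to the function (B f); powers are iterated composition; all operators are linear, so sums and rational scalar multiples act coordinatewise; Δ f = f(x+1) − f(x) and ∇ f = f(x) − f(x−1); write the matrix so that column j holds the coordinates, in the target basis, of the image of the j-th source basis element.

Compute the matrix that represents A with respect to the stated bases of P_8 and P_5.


the matrix is [[0, 0, 0, 6, 12, 30, 60, 126, 252]; [0, 0, 0, 0, 24, 60, 180, 420, 1008]; [0, 0, 0, 0, 0, 60, 180, 630, 1680]; [0, 0, 0, 0, 0, 0, 120, 420, 1680]; [0, 0, 0, 0, 0, 0, 0, 210, 840]; [0, 0, 0, 0, 0, 0, 0, 0, 336]] (rows listed top to bottom)

image of 1: 0
image of x: 0
image of x^2: 0
image of x^3: 6
image of x^4: 24x + 12
image of x^5: 60x^2 + 60x + 30
image of x^6: 120x^3 + 180x^2 + 180x + 60
image of x^7: 210x^4 + 420x^3 + 630x^2 + 420x + 126
image of x^8: 336x^5 + 840x^4 + 1680x^3 + 1680x^2 + 1008x + 252
each image's coordinates form column j of the matrix


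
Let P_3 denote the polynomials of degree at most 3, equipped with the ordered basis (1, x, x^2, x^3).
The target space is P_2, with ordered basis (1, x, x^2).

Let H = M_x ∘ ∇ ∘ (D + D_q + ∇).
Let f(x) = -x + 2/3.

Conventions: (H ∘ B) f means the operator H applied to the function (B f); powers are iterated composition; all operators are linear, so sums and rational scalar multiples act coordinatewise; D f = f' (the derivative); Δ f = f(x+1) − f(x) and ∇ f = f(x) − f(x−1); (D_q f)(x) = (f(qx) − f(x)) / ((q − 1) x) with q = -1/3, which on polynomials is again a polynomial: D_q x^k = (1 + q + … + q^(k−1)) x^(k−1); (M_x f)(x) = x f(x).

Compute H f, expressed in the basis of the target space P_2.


the image equals g(x) = 0

D f = -1
D_q f = -1
∇ f = -1
(D + D_q + ∇) f = -3
∇ (D + D_q + ∇) f = 0
M_x ∇ (D + D_q + ∇) f = 0


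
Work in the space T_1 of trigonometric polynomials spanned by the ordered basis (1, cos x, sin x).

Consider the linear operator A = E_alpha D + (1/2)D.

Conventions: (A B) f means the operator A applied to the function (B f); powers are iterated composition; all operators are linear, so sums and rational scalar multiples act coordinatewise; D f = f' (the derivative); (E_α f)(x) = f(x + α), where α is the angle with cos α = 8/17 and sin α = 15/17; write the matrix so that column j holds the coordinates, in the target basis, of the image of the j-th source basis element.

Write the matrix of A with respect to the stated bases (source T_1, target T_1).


image of 1: 0
image of cos x: -(15/17)cos x - (33/34)sin x
image of sin x: (33/34)cos x - (15/17)sin x
each image's coordinates form column j of the matrix

the matrix is [[0, 0, 0]; [0, -15/17, 33/34]; [0, -33/34, -15/17]] (rows listed top to bottom)


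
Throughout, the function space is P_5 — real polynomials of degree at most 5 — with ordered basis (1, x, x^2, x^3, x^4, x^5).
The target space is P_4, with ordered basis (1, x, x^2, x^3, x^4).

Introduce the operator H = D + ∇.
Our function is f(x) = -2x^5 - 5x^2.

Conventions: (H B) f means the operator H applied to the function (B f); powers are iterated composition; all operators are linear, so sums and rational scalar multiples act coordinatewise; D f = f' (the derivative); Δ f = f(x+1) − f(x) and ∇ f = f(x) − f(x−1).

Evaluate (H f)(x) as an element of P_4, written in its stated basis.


the image equals g(x) = -20x^4 + 20x^3 - 20x^2 - 10x + 3

D f = -10x^4 - 10x
∇ f = -10x^4 + 20x^3 - 20x^2 + 3
(D + ∇) f = -20x^4 + 20x^3 - 20x^2 - 10x + 3


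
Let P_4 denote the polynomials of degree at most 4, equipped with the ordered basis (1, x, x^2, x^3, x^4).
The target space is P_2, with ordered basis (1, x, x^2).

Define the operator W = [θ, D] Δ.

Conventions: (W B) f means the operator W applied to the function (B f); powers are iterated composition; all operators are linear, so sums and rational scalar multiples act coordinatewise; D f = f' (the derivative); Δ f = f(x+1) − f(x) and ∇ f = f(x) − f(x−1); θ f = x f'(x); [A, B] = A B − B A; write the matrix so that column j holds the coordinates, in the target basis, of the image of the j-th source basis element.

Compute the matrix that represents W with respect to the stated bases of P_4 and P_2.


image of 1: 0
image of x: 0
image of x^2: -2
image of x^3: -6x - 3
image of x^4: -12x^2 - 12x - 4
each image's coordinates form column j of the matrix

the matrix is [[0, 0, -2, -3, -4]; [0, 0, 0, -6, -12]; [0, 0, 0, 0, -12]] (rows listed top to bottom)


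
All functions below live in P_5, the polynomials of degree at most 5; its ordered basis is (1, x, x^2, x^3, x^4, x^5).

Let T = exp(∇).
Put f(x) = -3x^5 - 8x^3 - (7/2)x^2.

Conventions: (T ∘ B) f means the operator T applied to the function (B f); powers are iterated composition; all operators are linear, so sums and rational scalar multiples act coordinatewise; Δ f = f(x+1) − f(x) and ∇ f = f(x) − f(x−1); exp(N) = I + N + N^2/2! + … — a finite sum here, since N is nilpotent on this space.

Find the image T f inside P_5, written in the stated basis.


the image equals g(x) = -3x^5 - 15x^4 - 8x^3 + (5/2)x^2 - 22x + 2

order-1 term: -15x^4 + 30x^3 - 54x^2 + 32x - 15/2
order-2 term: -30x^3 + 90x^2 - 129x + 131/2
order-3 term: -30x^2 + 90x - 83
order-4 term: -15x + 30
order-5 term: -3
the series for exp(∇) f terminates at order 5
exp(∇) f = -3x^5 - 15x^4 - 8x^3 + (5/2)x^2 - 22x + 2


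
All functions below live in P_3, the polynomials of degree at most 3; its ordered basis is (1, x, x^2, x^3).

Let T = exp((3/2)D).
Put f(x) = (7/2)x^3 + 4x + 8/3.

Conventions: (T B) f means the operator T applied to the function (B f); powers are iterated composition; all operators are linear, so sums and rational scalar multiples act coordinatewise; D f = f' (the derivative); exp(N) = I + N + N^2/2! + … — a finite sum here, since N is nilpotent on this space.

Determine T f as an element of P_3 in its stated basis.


order-1 term: (63/4)x^2 + 6
order-2 term: (189/8)x
order-3 term: 189/16
the series for exp((3/2)D) f terminates at order 3
exp((3/2)D) f = (7/2)x^3 + (63/4)x^2 + (221/8)x + 983/48

g(x) = (7/2)x^3 + (63/4)x^2 + (221/8)x + 983/48


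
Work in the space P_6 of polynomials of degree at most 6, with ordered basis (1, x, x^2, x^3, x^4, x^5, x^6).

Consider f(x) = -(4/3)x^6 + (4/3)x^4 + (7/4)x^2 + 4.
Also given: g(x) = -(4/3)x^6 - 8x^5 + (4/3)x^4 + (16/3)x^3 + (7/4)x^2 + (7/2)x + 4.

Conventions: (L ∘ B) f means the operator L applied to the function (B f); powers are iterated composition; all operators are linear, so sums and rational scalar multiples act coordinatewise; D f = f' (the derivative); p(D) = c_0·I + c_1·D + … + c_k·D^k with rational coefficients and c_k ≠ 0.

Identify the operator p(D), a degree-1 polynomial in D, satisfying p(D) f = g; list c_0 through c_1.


D^0 f = -(4/3)x^6 + (4/3)x^4 + (7/4)x^2 + 4
D^1 f = -8x^5 + (16/3)x^3 + (7/2)x
matching coefficients of g against c_0 f + c_1 Df + … from the top degree down determines the c_i
solution: c_0 = 1, c_1 = 1

p(D) = I + D, i.e. c_0 = 1, c_1 = 1


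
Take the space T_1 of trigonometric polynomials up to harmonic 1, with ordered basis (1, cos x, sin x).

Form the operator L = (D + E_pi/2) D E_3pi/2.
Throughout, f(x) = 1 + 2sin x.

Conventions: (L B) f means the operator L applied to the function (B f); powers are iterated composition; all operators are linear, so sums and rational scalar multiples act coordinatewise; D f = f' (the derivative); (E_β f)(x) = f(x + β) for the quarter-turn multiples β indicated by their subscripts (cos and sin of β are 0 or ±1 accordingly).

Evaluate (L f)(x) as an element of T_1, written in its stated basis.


g(x) = 4cos x

E_3pi/2 f = 1 - 2cos x
D E_3pi/2 f = 2sin x
D D E_3pi/2 f = 2cos x
E_pi/2 D E_3pi/2 f = 2cos x
(D + E_pi/2) D E_3pi/2 f = 4cos x


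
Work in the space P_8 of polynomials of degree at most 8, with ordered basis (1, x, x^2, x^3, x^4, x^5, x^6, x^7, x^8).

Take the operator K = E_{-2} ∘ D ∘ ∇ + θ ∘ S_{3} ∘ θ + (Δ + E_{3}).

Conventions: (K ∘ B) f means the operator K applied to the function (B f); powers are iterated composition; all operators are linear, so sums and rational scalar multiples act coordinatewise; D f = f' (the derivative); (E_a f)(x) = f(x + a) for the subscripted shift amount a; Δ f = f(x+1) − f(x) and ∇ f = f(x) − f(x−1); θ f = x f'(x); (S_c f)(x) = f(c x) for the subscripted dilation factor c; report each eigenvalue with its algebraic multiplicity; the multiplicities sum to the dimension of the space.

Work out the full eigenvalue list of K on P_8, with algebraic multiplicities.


λ = 1 (multiplicity 1), λ = 4 (multiplicity 1), λ = 37 (multiplicity 1), λ = 244 (multiplicity 1), λ = 1297 (multiplicity 1), λ = 6076 (multiplicity 1), λ = 26245 (multiplicity 1), λ = 107164 (multiplicity 1), λ = 419905 (multiplicity 1)

image of 1: 1
image of x: 4x + 4
image of x^2: 37x^2 + 8x + 12
image of x^3: 244x^3 + 12x^2 + 36x + 13
image of x^4: 1297x^4 + 16x^3 + 72x^2 + 52x + 158
image of x^5: 6076x^5 + 20x^4 + 120x^3 + 130x^2 + 790x - 81
image of x^6: 26245x^6 + 24x^5 + 180x^4 + 260x^3 + 2370x^2 - 486x + 1996
image of x^7: 107164x^7 + 28x^6 + 252x^5 + 455x^4 + 5530x^3 - 1701x^2 + 13972x - 2467
image of x^8: 419905x^8 + 32x^7 + 336x^6 + 728x^5 + 11060x^4 - 4536x^3 + 55888x^2 - 19736x + 23034
the matrix is upper triangular; its diagonal is (1, 4, 37, 244, 1297, 6076, 26245, 107164, 419905)
for a triangular matrix the eigenvalues are the diagonal entries, with algebraic multiplicity their repetition count


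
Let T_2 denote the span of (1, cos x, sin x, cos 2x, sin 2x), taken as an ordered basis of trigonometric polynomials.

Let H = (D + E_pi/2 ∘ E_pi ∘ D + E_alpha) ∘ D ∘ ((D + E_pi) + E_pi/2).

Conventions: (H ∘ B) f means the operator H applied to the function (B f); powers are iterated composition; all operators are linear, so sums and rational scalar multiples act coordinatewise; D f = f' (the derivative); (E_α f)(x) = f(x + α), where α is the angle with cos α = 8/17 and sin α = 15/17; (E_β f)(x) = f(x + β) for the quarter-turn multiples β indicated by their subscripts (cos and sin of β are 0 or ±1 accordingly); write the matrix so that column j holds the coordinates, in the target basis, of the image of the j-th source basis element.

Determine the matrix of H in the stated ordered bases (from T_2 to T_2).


image of 1: 0
image of cos x: -(18/17)cos x + (89/17)sin x
image of sin x: -(89/17)cos x - (18/17)sin x
image of cos 2x: (644/289)cos 2x + (960/289)sin 2x
image of sin 2x: -(960/289)cos 2x + (644/289)sin 2x
each image's coordinates form column j of the matrix

the matrix is [[0, 0, 0, 0, 0]; [0, -18/17, -89/17, 0, 0]; [0, 89/17, -18/17, 0, 0]; [0, 0, 0, 644/289, -960/289]; [0, 0, 0, 960/289, 644/289]] (rows listed top to bottom)


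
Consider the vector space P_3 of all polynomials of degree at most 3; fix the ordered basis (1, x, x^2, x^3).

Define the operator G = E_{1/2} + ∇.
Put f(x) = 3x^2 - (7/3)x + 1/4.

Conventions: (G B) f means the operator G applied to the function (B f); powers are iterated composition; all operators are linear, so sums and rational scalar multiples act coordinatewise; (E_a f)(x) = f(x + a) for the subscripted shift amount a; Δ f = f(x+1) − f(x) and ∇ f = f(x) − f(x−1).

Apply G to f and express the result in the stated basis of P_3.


E_{1/2} f = 3x^2 + (2/3)x - 1/6
∇ f = 6x - 16/3
(E_{1/2} + ∇) f = 3x^2 + (20/3)x - 11/2

the result is g(x) = 3x^2 + (20/3)x - 11/2


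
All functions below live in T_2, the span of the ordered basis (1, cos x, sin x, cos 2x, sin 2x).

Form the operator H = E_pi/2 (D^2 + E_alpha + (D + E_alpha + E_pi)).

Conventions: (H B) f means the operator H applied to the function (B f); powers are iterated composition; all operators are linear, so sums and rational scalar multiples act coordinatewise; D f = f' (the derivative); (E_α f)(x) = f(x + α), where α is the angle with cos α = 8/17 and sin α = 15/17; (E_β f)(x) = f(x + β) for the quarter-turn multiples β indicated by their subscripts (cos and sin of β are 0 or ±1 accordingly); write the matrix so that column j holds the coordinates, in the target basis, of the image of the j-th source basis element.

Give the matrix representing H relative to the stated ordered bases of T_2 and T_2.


the matrix is [[3, 0, 0, 0, 0]; [0, -47/17, -18/17, 0, 0]; [0, 18/17, -47/17, 0, 0]; [0, 0, 0, 1189/289, -1058/289]; [0, 0, 0, 1058/289, 1189/289]] (rows listed top to bottom)

image of 1: 3
image of cos x: -(47/17)cos x + (18/17)sin x
image of sin x: -(18/17)cos x - (47/17)sin x
image of cos 2x: (1189/289)cos 2x + (1058/289)sin 2x
image of sin 2x: -(1058/289)cos 2x + (1189/289)sin 2x
each image's coordinates form column j of the matrix


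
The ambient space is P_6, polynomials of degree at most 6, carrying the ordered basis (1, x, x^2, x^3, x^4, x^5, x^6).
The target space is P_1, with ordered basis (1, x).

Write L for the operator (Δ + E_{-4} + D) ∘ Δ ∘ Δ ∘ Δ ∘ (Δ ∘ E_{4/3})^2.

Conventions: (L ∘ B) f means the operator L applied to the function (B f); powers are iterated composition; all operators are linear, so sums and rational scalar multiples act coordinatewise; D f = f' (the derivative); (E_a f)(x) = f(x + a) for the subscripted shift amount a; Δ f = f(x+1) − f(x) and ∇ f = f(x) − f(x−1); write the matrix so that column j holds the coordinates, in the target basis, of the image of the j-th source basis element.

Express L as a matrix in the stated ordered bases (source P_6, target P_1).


the matrix is [[0, 0, 0, 0, 0, 120, 2280]; [0, 0, 0, 0, 0, 0, 720]] (rows listed top to bottom)

image of 1: 0
image of x: 0
image of x^2: 0
image of x^3: 0
image of x^4: 0
image of x^5: 120
image of x^6: 720x + 2280
each image's coordinates form column j of the matrix


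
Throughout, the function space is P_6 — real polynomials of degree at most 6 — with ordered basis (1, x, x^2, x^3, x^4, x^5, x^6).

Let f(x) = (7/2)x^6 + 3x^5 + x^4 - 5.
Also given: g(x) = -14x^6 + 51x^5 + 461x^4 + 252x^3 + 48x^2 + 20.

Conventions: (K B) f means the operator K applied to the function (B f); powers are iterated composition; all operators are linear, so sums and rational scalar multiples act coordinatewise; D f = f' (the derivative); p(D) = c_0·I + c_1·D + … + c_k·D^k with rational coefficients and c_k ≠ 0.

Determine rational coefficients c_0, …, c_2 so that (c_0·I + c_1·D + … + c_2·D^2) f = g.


D^0 f = (7/2)x^6 + 3x^5 + x^4 - 5
D^1 f = 21x^5 + 15x^4 + 4x^3
D^2 f = 105x^4 + 60x^3 + 12x^2
matching coefficients of g against c_0 f + c_1 Df + … from the top degree down determines the c_i
solution: c_0 = -4, c_1 = 3, c_2 = 4

p(D) = -4·I + 3·D + 4·D^2, i.e. c_0 = -4, c_1 = 3, c_2 = 4


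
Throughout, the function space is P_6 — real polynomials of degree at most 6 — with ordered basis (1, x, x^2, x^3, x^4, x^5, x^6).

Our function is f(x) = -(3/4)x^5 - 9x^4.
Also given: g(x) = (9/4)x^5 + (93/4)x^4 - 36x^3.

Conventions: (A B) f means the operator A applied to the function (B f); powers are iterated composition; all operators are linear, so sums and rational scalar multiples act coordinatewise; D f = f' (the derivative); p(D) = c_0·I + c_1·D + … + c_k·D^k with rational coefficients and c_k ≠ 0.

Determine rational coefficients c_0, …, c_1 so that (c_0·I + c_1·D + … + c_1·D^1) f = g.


D^0 f = -(3/4)x^5 - 9x^4
D^1 f = -(15/4)x^4 - 36x^3
matching coefficients of g against c_0 f + c_1 Df + … from the top degree down determines the c_i
solution: c_0 = -3, c_1 = 1

c_0 = -3, c_1 = 1


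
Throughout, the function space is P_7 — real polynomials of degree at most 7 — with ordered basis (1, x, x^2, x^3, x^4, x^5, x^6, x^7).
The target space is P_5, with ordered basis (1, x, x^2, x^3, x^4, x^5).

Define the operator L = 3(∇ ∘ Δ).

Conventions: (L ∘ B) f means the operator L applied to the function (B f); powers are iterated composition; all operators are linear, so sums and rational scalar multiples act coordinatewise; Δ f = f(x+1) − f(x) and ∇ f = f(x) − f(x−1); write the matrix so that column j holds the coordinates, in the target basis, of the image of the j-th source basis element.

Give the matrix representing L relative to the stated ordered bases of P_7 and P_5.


image of 1: 0
image of x: 0
image of x^2: 6
image of x^3: 18x
image of x^4: 36x^2 + 6
image of x^5: 60x^3 + 30x
image of x^6: 90x^4 + 90x^2 + 6
image of x^7: 126x^5 + 210x^3 + 42x
each image's coordinates form column j of the matrix

the matrix is [[0, 0, 6, 0, 6, 0, 6, 0]; [0, 0, 0, 18, 0, 30, 0, 42]; [0, 0, 0, 0, 36, 0, 90, 0]; [0, 0, 0, 0, 0, 60, 0, 210]; [0, 0, 0, 0, 0, 0, 90, 0]; [0, 0, 0, 0, 0, 0, 0, 126]] (rows listed top to bottom)


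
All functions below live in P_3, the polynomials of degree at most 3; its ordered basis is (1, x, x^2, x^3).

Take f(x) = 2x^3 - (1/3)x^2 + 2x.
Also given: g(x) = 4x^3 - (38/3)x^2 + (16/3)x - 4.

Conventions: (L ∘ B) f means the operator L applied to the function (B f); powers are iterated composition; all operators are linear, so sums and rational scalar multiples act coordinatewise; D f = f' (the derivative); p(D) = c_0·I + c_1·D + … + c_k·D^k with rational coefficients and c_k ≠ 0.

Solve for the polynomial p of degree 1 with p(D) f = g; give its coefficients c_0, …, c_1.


p(D) = 2·I − 2·D, i.e. c_0 = 2, c_1 = -2

D^0 f = 2x^3 - (1/3)x^2 + 2x
D^1 f = 6x^2 - (2/3)x + 2
matching coefficients of g against c_0 f + c_1 Df + … from the top degree down determines the c_i
solution: c_0 = 2, c_1 = -2


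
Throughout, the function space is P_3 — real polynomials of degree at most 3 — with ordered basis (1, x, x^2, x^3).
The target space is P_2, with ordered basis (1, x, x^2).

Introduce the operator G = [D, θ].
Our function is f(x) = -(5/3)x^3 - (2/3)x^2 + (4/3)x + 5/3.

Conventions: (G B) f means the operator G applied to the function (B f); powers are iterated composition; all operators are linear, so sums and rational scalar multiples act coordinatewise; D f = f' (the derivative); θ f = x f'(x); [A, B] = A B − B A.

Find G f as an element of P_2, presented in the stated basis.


θ f = -5x^3 - (4/3)x^2 + (4/3)x
D θ f = -15x^2 - (8/3)x + 4/3
D f = -5x^2 - (4/3)x + 4/3
θ D f = -10x^2 - (4/3)x
[D, θ] f = -5x^2 - (4/3)x + 4/3

the result is g(x) = -5x^2 - (4/3)x + 4/3


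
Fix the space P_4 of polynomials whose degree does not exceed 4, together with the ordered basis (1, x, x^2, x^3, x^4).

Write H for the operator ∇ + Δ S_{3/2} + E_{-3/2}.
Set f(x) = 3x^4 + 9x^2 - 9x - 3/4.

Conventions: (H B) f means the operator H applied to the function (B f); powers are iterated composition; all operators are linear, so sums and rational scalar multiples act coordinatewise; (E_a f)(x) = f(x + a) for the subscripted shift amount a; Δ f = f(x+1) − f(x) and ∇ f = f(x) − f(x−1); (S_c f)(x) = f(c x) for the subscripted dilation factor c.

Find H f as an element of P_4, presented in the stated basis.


∇ f = 12x^3 - 18x^2 + 30x - 21
S_{3/2} f = (243/16)x^4 + (81/4)x^2 - (27/2)x - 3/4
Δ S_{3/2} f = (243/4)x^3 + (729/8)x^2 + (405/4)x + 351/16
E_{-3/2} f = 3x^4 - 18x^3 + (99/2)x^2 - (153/2)x + 771/16
(∇ + Δ S_{3/2} + E_{-3/2}) f = 3x^4 + (219/4)x^3 + (981/8)x^2 + (219/4)x + 393/8

g(x) = 3x^4 + (219/4)x^3 + (981/8)x^2 + (219/4)x + 393/8


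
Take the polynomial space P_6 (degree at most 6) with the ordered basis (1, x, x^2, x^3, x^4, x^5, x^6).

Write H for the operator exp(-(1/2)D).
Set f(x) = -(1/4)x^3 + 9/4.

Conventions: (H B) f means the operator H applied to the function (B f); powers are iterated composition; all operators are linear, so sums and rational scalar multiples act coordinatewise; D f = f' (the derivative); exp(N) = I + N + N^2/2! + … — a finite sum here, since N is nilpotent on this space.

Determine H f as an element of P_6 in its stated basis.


the result is g(x) = -(1/4)x^3 + (3/8)x^2 - (3/16)x + 73/32

order-1 term: (3/8)x^2
order-2 term: -(3/16)x
order-3 term: 1/32
the series for exp(-(1/2)D) f terminates at order 3
exp(-(1/2)D) f = -(1/4)x^3 + (3/8)x^2 - (3/16)x + 73/32


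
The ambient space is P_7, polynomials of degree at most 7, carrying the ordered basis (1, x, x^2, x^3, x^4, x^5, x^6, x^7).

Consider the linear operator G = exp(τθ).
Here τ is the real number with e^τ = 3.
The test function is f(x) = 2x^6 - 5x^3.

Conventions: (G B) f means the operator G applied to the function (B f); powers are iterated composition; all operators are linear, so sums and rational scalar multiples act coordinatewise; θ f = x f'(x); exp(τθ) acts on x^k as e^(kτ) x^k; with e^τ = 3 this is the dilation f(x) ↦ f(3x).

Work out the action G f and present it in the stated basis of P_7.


the image equals g(x) = 1458x^6 - 135x^3

exp(τθ) x^k = e^(kτ) x^k; with e^τ = 3 this sends x^k to 3^k x^k
x^3 ↦ 27 x^3
x^6 ↦ 729 x^6
applying this coordinatewise to f: exp(τθ) f = 1458x^6 - 135x^3


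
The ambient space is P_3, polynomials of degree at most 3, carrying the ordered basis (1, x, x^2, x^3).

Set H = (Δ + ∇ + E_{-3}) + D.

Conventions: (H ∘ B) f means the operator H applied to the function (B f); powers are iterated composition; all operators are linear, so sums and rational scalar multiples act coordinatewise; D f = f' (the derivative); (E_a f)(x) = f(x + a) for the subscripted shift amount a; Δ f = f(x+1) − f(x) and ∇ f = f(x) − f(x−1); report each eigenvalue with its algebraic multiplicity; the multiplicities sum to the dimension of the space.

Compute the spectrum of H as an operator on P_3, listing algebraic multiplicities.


λ = 1 (multiplicity 4)

image of 1: 1
image of x: x
image of x^2: x^2 + 9
image of x^3: x^3 + 27x - 25
the matrix is upper triangular; its diagonal is (1, 1, 1, 1)
for a triangular matrix the eigenvalues are the diagonal entries, with algebraic multiplicity their repetition count


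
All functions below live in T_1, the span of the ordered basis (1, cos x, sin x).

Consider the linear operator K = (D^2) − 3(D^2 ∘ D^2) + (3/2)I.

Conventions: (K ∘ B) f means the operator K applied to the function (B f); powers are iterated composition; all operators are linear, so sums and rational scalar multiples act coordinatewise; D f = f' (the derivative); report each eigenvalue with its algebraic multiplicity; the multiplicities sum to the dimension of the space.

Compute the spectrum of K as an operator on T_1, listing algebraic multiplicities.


λ = -5/2 (multiplicity 2), λ = 3/2 (multiplicity 1)

image of 1: 3/2
image of cos x: -(5/2)cos x
image of sin x: -(5/2)sin x
the matrix is diagonal; its diagonal is (3/2, -5/2, -5/2)
for a triangular matrix the eigenvalues are the diagonal entries, with algebraic multiplicity their repetition count


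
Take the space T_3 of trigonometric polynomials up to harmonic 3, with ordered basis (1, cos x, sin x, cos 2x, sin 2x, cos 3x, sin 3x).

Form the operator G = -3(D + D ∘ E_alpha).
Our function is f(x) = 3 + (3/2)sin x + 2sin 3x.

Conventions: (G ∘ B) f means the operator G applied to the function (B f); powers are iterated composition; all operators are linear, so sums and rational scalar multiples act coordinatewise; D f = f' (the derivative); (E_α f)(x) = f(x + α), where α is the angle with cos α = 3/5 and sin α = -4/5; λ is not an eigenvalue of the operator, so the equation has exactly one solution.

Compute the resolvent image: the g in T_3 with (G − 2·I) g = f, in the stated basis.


write g with unknown coordinates in the stated basis and equate coefficients in (G − 2·I) g = f
solving from the highest basis element down gives g = -3/2 + (9/53)cos x - (33/212)sin x + (36/845)cos 3x - (323/845)sin 3x
check: G g = (18/53)cos x + (63/53)sin x + (72/845)cos 3x + (1044/845)sin 3x
so G g − 2·g = 3 + (3/2)sin x + 2sin 3x = f ✓

g(x) = -3/2 + (9/53)cos x - (33/212)sin x + (36/845)cos 3x - (323/845)sin 3x


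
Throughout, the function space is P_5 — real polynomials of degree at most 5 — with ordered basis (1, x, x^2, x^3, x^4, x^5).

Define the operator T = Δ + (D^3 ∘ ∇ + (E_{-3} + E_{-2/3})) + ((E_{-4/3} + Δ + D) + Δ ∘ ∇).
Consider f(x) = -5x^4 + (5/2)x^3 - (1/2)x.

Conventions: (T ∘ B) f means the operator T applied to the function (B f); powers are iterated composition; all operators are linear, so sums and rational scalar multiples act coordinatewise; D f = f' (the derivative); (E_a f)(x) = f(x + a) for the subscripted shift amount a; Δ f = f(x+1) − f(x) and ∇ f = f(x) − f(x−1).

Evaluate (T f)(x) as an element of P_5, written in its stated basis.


Δ f = -20x^3 - (45/2)x^2 - (25/2)x - 3
∇ f = -20x^3 + (75/2)x^2 - (55/2)x + 7
D ∇ f = -60x^2 + 75x - 55/2
D D ∇ f = -120x + 75
D D D ∇ f = -120
E_{-3} f = -5x^4 + (125/2)x^3 - (585/2)x^2 + 607x - 471
E_{-2/3} f = -5x^4 + (95/6)x^3 - (55/3)x^2 + (473/54)x - 113/81
(E_{-3} + E_{-2/3}) f = -10x^4 + (235/3)x^3 - (1865/6)x^2 + (33251/54)x - 38264/81
(D^3 ∘ ∇ + (E_{-3} + E_{-2/3})) f = -10x^4 + (235/3)x^3 - (1865/6)x^2 + (33251/54)x - 47984/81
E_{-4/3} f = -5x^4 + (175/6)x^3 - (190/3)x^2 + (3253/54)x - 1706/81
Δ f = -20x^3 - (45/2)x^2 - (25/2)x - 3
D f = -20x^3 + (15/2)x^2 - 1/2
(E_{-4/3} + Δ + D) f = -5x^4 - (65/6)x^3 - (235/3)x^2 + (1289/27)x - 3979/162
∇ f = -20x^3 + (75/2)x^2 - (55/2)x + 7
Δ ∇ f = -60x^2 + 15x - 10
((E_{-4/3} + Δ + D) + Δ ∘ ∇) f = -5x^4 - (65/6)x^3 - (415/3)x^2 + (1694/27)x - 5599/162
(Δ + (D^3 ∘ ∇ + (E_{-3} + E_{-2/3})) + ((E_{-4/3} + Δ + D) + Δ ∘ ∇)) f = -15x^4 + (95/2)x^3 - (1415/3)x^2 + 666x - 102053/162

the result is g(x) = -15x^4 + (95/2)x^3 - (1415/3)x^2 + 666x - 102053/162


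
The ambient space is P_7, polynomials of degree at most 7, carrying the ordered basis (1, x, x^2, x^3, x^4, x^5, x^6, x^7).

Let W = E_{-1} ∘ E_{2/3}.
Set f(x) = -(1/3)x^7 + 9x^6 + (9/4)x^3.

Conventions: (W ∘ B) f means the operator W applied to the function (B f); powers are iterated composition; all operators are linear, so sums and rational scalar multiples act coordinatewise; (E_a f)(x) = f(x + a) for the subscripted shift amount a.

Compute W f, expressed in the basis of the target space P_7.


the image equals g(x) = -(1/3)x^7 + (88/9)x^6 - (169/9)x^5 + (1250/81)x^4 - (4433/972)x^3 - (539/972)x^2 + (4589/8748)x - 1859/26244

E_{2/3} f = -(1/3)x^7 + (67/9)x^6 + (296/9)x^5 + (4580/81)x^4 + (51787/972)x^3 + (14699/486)x^2 + (21665/2187)x + 9430/6561
E_{-1} E_{2/3} f = -(1/3)x^7 + (88/9)x^6 - (169/9)x^5 + (1250/81)x^4 - (4433/972)x^3 - (539/972)x^2 + (4589/8748)x - 1859/26244


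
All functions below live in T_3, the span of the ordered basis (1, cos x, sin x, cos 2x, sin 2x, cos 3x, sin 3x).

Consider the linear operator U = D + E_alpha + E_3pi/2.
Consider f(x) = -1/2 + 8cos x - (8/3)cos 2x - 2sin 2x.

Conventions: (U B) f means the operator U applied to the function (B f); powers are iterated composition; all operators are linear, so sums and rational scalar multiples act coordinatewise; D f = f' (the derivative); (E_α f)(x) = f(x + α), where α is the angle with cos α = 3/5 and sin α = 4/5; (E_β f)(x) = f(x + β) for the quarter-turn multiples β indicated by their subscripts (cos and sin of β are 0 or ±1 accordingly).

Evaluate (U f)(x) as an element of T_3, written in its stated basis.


D f = -8sin x - 4cos 2x + (16/3)sin 2x
E_alpha f = -1/2 + (24/5)cos x - (32/5)sin x - (88/75)cos 2x + (78/25)sin 2x
E_3pi/2 f = -1/2 + 8sin x + (8/3)cos 2x + 2sin 2x
(D + E_alpha + E_3pi/2) f = -1 + (24/5)cos x - (32/5)sin x - (188/75)cos 2x + (784/75)sin 2x

g(x) = -1 + (24/5)cos x - (32/5)sin x - (188/75)cos 2x + (784/75)sin 2x


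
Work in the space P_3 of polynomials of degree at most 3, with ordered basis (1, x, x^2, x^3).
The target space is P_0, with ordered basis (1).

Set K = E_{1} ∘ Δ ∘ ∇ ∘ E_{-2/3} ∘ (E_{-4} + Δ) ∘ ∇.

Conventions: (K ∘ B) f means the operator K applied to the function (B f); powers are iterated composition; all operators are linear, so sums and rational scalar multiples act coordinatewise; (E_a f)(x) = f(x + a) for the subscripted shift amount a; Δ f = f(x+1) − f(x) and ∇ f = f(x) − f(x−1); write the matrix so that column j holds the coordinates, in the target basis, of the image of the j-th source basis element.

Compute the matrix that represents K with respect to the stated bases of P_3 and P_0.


the matrix is [[0, 0, 0, 6]] (rows listed top to bottom)

image of 1: 0
image of x: 0
image of x^2: 0
image of x^3: 6
each image's coordinates form column j of the matrix


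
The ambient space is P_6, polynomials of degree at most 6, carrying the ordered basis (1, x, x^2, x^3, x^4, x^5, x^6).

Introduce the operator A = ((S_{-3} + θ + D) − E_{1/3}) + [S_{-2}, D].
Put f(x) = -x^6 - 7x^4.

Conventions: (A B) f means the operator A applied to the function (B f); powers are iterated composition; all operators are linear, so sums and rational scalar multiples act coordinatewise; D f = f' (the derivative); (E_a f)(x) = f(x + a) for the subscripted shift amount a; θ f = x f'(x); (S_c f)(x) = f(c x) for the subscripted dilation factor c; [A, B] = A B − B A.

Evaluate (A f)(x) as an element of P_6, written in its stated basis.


S_{-3} f = -729x^6 - 567x^4
θ f = -6x^6 - 28x^4
D f = -6x^5 - 28x^3
(S_{-3} + θ + D) f = -735x^6 - 6x^5 - 595x^4 - 28x^3
E_{1/3} f = -x^6 - 2x^5 - (26/3)x^4 - (272/27)x^3 - (131/27)x^2 - (86/81)x - 64/729
(-E_{1/3}) f = x^6 + 2x^5 + (26/3)x^4 + (272/27)x^3 + (131/27)x^2 + (86/81)x + 64/729
((S_{-3} + θ + D) − E_{1/3}) f = -734x^6 - 4x^5 - (1759/3)x^4 - (484/27)x^3 + (131/27)x^2 + (86/81)x + 64/729
D f = -6x^5 - 28x^3
S_{-2} D f = 192x^5 + 224x^3
S_{-2} f = -64x^6 - 112x^4
D S_{-2} f = -384x^5 - 448x^3
[S_{-2}, D] f = 576x^5 + 672x^3
(((S_{-3} + θ + D) − E_{1/3}) + [S_{-2}, D]) f = -734x^6 + 572x^5 - (1759/3)x^4 + (17660/27)x^3 + (131/27)x^2 + (86/81)x + 64/729

g(x) = -734x^6 + 572x^5 - (1759/3)x^4 + (17660/27)x^3 + (131/27)x^2 + (86/81)x + 64/729


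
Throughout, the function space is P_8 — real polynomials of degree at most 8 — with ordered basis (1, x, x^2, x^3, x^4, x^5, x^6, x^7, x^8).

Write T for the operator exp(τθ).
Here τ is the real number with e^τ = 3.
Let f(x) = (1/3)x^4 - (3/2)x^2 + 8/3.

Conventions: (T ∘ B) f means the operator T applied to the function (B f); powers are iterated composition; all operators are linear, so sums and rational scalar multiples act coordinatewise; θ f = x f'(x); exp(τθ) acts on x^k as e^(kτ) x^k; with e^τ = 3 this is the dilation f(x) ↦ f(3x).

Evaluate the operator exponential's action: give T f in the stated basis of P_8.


exp(τθ) x^k = e^(kτ) x^k; with e^τ = 3 this sends x^k to 3^k x^k
x^2 ↦ 9 x^2
x^4 ↦ 81 x^4
applying this coordinatewise to f: exp(τθ) f = 27x^4 - (27/2)x^2 + 8/3

the result is g(x) = 27x^4 - (27/2)x^2 + 8/3


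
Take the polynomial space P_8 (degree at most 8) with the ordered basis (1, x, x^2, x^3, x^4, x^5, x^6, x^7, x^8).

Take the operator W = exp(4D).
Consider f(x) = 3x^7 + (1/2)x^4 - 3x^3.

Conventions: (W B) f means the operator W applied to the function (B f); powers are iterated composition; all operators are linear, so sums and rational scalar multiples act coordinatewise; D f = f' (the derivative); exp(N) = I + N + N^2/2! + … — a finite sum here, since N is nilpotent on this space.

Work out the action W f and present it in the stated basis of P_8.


order-1 term: 84x^6 + 8x^3 - 36x^2
order-2 term: 1008x^5 + 48x^2 - 144x
order-3 term: 6720x^4 + 128x - 192
order-4 term: 26880x^3 + 128
order-5 term: 64512x^2
order-6 term: 86016x
order-7 term: 49152
the series for exp(4D) f terminates at order 7
exp(4D) f = 3x^7 + 84x^6 + 1008x^5 + (13441/2)x^4 + 26885x^3 + 64524x^2 + 86000x + 49088

g(x) = 3x^7 + 84x^6 + 1008x^5 + (13441/2)x^4 + 26885x^3 + 64524x^2 + 86000x + 49088


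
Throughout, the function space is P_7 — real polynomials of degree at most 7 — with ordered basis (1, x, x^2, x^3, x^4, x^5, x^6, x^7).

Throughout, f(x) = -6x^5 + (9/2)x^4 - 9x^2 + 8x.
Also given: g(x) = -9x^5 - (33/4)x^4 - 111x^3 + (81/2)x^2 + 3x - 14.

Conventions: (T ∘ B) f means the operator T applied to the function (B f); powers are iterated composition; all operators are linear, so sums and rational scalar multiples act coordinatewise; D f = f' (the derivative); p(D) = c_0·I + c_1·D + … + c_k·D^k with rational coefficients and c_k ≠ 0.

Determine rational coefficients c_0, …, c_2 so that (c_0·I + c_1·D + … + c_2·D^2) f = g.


c_0 = 3/2, c_1 = 1/2, c_2 = 1

D^0 f = -6x^5 + (9/2)x^4 - 9x^2 + 8x
D^1 f = -30x^4 + 18x^3 - 18x + 8
D^2 f = -120x^3 + 54x^2 - 18
matching coefficients of g against c_0 f + c_1 Df + … from the top degree down determines the c_i
solution: c_0 = 3/2, c_1 = 1/2, c_2 = 1


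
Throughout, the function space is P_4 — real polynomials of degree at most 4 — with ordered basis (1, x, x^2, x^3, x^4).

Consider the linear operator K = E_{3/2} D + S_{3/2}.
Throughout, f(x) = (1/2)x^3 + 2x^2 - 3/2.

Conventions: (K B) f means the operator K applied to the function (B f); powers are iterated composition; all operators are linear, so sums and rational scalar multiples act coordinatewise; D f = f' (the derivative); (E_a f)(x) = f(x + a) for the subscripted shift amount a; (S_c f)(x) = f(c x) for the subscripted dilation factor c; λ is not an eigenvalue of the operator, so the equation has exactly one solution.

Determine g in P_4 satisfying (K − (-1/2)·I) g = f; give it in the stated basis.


the image equals g(x) = (4/31)x^3 + (200/341)x^2 - (398/341)x - 2021/1023

write g with unknown coordinates in the stated basis and equate coefficients in (K − (-1/2)·I) g = f
solving from the highest basis element down gives g = (4/31)x^3 + (200/341)x^2 - (398/341)x - 2021/1023
check: K g = (27/62)x^3 + (582/341)x^2 + (199/341)x - 524/1023
so K g − (-1/2)·g = (1/2)x^3 + 2x^2 - 3/2 = f ✓


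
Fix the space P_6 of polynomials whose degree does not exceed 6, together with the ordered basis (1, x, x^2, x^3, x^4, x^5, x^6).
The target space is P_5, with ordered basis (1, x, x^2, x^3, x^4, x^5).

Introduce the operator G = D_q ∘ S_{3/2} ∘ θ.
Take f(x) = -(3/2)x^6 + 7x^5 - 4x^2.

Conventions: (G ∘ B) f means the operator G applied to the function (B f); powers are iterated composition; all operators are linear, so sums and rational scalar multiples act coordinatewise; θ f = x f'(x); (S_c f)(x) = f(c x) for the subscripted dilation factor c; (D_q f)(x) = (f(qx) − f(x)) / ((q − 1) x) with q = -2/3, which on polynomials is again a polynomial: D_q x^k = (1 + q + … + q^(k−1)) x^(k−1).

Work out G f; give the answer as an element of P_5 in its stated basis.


the image equals g(x) = -(3591/64)x^5 + (5775/32)x^4 - 6x

θ f = -9x^6 + 35x^5 - 8x^2
S_{3/2} θ f = -(6561/64)x^6 + (8505/32)x^5 - 18x^2
D_q S_{3/2} θ f = -(3591/64)x^5 + (5775/32)x^4 - 6x


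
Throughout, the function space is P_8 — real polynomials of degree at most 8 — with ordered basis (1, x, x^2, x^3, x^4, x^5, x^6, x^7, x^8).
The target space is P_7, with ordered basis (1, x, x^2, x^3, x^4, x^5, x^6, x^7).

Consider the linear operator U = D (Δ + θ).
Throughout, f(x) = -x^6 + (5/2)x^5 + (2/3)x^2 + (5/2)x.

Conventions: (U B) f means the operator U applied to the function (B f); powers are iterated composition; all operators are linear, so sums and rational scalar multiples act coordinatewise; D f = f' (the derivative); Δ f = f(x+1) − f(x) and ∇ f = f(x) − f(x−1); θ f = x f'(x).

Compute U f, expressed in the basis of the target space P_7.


g(x) = -36x^5 + (65/2)x^4 - 10x^3 + 15x^2 + (68/3)x + 31/3

Δ f = -6x^5 - (5/2)x^4 + 5x^3 + 10x^2 + (47/6)x + 14/3
θ f = -6x^6 + (25/2)x^5 + (4/3)x^2 + (5/2)x
(Δ + θ) f = -6x^6 + (13/2)x^5 - (5/2)x^4 + 5x^3 + (34/3)x^2 + (31/3)x + 14/3
D (Δ + θ) f = -36x^5 + (65/2)x^4 - 10x^3 + 15x^2 + (68/3)x + 31/3


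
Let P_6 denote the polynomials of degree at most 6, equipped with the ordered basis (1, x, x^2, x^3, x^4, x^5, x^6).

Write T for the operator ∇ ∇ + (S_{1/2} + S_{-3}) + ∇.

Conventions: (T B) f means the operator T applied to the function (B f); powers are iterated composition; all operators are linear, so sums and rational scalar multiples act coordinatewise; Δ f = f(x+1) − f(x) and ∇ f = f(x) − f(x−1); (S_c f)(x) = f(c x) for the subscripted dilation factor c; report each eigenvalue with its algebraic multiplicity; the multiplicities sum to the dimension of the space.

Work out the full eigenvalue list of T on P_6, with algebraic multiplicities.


λ = -7775/32 (multiplicity 1), λ = -215/8 (multiplicity 1), λ = -5/2 (multiplicity 1), λ = 2 (multiplicity 1), λ = 37/4 (multiplicity 1), λ = 1297/16 (multiplicity 1), λ = 46657/64 (multiplicity 1)

image of 1: 2
image of x: -(5/2)x + 1
image of x^2: (37/4)x^2 + 2x + 1
image of x^3: -(215/8)x^3 + 3x^2 + 3x - 5
image of x^4: (1297/16)x^4 + 4x^3 + 6x^2 - 20x + 13
image of x^5: -(7775/32)x^5 + 5x^4 + 10x^3 - 50x^2 + 65x - 29
image of x^6: (46657/64)x^6 + 6x^5 + 15x^4 - 100x^3 + 195x^2 - 174x + 61
the matrix is upper triangular; its diagonal is (2, -5/2, 37/4, -215/8, 1297/16, -7775/32, 46657/64)
for a triangular matrix the eigenvalues are the diagonal entries, with algebraic multiplicity their repetition count
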